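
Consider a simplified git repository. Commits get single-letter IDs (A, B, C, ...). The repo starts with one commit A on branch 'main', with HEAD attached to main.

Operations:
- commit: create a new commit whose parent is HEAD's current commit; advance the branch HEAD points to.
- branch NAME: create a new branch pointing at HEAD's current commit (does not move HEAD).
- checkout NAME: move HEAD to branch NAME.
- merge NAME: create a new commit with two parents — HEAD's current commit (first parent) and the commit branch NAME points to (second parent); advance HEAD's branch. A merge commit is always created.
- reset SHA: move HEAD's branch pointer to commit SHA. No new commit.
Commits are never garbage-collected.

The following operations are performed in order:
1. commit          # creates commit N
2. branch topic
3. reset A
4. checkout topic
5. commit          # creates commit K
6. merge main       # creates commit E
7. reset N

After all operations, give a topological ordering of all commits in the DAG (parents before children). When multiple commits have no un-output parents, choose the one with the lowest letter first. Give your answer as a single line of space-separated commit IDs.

Answer: A N K E

Derivation:
After op 1 (commit): HEAD=main@N [main=N]
After op 2 (branch): HEAD=main@N [main=N topic=N]
After op 3 (reset): HEAD=main@A [main=A topic=N]
After op 4 (checkout): HEAD=topic@N [main=A topic=N]
After op 5 (commit): HEAD=topic@K [main=A topic=K]
After op 6 (merge): HEAD=topic@E [main=A topic=E]
After op 7 (reset): HEAD=topic@N [main=A topic=N]
commit A: parents=[]
commit E: parents=['K', 'A']
commit K: parents=['N']
commit N: parents=['A']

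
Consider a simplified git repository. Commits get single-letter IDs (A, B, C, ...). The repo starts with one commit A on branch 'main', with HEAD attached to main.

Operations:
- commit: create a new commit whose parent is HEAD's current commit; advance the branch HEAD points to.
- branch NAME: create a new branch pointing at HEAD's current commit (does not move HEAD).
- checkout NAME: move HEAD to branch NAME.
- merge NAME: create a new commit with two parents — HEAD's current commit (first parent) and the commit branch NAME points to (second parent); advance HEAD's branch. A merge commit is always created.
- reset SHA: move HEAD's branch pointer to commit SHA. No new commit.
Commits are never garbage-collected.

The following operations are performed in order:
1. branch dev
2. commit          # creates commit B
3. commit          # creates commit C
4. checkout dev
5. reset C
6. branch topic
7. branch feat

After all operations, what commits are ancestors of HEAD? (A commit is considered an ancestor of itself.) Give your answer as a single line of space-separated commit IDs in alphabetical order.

Answer: A B C

Derivation:
After op 1 (branch): HEAD=main@A [dev=A main=A]
After op 2 (commit): HEAD=main@B [dev=A main=B]
After op 3 (commit): HEAD=main@C [dev=A main=C]
After op 4 (checkout): HEAD=dev@A [dev=A main=C]
After op 5 (reset): HEAD=dev@C [dev=C main=C]
After op 6 (branch): HEAD=dev@C [dev=C main=C topic=C]
After op 7 (branch): HEAD=dev@C [dev=C feat=C main=C topic=C]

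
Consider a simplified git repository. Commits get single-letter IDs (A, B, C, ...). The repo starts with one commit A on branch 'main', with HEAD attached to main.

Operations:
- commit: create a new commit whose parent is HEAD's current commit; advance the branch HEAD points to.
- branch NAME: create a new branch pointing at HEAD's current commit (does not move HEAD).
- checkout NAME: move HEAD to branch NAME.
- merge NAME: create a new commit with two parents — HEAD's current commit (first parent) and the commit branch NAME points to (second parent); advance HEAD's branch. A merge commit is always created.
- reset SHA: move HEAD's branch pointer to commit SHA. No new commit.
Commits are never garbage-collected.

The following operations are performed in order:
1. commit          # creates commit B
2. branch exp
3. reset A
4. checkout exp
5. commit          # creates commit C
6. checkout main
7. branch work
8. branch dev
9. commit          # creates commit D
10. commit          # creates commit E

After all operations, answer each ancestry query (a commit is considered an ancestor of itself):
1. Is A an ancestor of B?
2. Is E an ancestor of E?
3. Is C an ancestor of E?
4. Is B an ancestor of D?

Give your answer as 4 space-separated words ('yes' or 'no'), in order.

After op 1 (commit): HEAD=main@B [main=B]
After op 2 (branch): HEAD=main@B [exp=B main=B]
After op 3 (reset): HEAD=main@A [exp=B main=A]
After op 4 (checkout): HEAD=exp@B [exp=B main=A]
After op 5 (commit): HEAD=exp@C [exp=C main=A]
After op 6 (checkout): HEAD=main@A [exp=C main=A]
After op 7 (branch): HEAD=main@A [exp=C main=A work=A]
After op 8 (branch): HEAD=main@A [dev=A exp=C main=A work=A]
After op 9 (commit): HEAD=main@D [dev=A exp=C main=D work=A]
After op 10 (commit): HEAD=main@E [dev=A exp=C main=E work=A]
ancestors(B) = {A,B}; A in? yes
ancestors(E) = {A,D,E}; E in? yes
ancestors(E) = {A,D,E}; C in? no
ancestors(D) = {A,D}; B in? no

Answer: yes yes no no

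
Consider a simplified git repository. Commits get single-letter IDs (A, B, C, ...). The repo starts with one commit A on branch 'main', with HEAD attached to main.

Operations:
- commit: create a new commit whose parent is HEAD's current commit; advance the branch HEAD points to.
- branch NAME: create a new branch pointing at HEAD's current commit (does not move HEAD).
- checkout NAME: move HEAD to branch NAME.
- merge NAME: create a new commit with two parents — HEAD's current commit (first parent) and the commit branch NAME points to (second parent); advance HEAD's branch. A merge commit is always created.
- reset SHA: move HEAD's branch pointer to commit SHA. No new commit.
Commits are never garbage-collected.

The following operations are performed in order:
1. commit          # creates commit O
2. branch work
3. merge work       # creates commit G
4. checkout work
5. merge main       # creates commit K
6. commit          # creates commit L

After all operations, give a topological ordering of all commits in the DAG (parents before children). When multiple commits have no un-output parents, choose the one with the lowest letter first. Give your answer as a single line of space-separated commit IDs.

After op 1 (commit): HEAD=main@O [main=O]
After op 2 (branch): HEAD=main@O [main=O work=O]
After op 3 (merge): HEAD=main@G [main=G work=O]
After op 4 (checkout): HEAD=work@O [main=G work=O]
After op 5 (merge): HEAD=work@K [main=G work=K]
After op 6 (commit): HEAD=work@L [main=G work=L]
commit A: parents=[]
commit G: parents=['O', 'O']
commit K: parents=['O', 'G']
commit L: parents=['K']
commit O: parents=['A']

Answer: A O G K L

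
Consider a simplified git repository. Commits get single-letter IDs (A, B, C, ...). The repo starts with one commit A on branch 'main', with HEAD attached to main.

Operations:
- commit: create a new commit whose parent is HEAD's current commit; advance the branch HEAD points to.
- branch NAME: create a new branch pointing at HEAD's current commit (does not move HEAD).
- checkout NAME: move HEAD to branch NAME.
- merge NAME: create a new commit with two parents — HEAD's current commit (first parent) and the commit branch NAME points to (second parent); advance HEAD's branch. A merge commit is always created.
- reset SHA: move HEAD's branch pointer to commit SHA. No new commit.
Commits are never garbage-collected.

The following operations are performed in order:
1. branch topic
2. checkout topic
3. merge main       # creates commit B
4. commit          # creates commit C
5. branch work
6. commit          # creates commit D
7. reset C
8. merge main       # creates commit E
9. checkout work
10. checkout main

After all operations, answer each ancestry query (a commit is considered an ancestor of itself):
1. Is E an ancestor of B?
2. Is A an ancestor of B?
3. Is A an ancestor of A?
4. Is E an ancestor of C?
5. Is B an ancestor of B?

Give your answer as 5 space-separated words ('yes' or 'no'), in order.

Answer: no yes yes no yes

Derivation:
After op 1 (branch): HEAD=main@A [main=A topic=A]
After op 2 (checkout): HEAD=topic@A [main=A topic=A]
After op 3 (merge): HEAD=topic@B [main=A topic=B]
After op 4 (commit): HEAD=topic@C [main=A topic=C]
After op 5 (branch): HEAD=topic@C [main=A topic=C work=C]
After op 6 (commit): HEAD=topic@D [main=A topic=D work=C]
After op 7 (reset): HEAD=topic@C [main=A topic=C work=C]
After op 8 (merge): HEAD=topic@E [main=A topic=E work=C]
After op 9 (checkout): HEAD=work@C [main=A topic=E work=C]
After op 10 (checkout): HEAD=main@A [main=A topic=E work=C]
ancestors(B) = {A,B}; E in? no
ancestors(B) = {A,B}; A in? yes
ancestors(A) = {A}; A in? yes
ancestors(C) = {A,B,C}; E in? no
ancestors(B) = {A,B}; B in? yes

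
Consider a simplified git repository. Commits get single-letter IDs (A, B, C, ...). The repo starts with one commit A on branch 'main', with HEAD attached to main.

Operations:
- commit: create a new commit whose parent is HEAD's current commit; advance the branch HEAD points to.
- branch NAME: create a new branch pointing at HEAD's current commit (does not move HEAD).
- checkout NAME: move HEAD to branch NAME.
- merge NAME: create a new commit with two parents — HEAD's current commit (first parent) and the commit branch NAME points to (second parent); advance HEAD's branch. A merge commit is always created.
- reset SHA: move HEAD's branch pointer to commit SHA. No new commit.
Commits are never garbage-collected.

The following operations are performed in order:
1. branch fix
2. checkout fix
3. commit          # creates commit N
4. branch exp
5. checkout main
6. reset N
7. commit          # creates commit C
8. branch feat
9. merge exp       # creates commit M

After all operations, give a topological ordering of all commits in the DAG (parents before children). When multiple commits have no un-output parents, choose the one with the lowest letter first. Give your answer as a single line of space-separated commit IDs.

Answer: A N C M

Derivation:
After op 1 (branch): HEAD=main@A [fix=A main=A]
After op 2 (checkout): HEAD=fix@A [fix=A main=A]
After op 3 (commit): HEAD=fix@N [fix=N main=A]
After op 4 (branch): HEAD=fix@N [exp=N fix=N main=A]
After op 5 (checkout): HEAD=main@A [exp=N fix=N main=A]
After op 6 (reset): HEAD=main@N [exp=N fix=N main=N]
After op 7 (commit): HEAD=main@C [exp=N fix=N main=C]
After op 8 (branch): HEAD=main@C [exp=N feat=C fix=N main=C]
After op 9 (merge): HEAD=main@M [exp=N feat=C fix=N main=M]
commit A: parents=[]
commit C: parents=['N']
commit M: parents=['C', 'N']
commit N: parents=['A']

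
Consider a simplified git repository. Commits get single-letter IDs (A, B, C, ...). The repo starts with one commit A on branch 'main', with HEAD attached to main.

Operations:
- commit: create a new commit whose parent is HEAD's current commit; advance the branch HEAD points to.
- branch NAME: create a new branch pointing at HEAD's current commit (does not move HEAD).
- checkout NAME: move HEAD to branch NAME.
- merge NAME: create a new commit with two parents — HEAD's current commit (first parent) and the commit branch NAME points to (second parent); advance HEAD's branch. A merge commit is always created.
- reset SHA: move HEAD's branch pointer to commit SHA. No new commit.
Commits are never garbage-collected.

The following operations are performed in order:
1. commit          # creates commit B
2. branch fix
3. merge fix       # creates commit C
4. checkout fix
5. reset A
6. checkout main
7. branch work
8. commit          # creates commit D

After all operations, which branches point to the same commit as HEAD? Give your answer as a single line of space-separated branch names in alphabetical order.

Answer: main

Derivation:
After op 1 (commit): HEAD=main@B [main=B]
After op 2 (branch): HEAD=main@B [fix=B main=B]
After op 3 (merge): HEAD=main@C [fix=B main=C]
After op 4 (checkout): HEAD=fix@B [fix=B main=C]
After op 5 (reset): HEAD=fix@A [fix=A main=C]
After op 6 (checkout): HEAD=main@C [fix=A main=C]
After op 7 (branch): HEAD=main@C [fix=A main=C work=C]
After op 8 (commit): HEAD=main@D [fix=A main=D work=C]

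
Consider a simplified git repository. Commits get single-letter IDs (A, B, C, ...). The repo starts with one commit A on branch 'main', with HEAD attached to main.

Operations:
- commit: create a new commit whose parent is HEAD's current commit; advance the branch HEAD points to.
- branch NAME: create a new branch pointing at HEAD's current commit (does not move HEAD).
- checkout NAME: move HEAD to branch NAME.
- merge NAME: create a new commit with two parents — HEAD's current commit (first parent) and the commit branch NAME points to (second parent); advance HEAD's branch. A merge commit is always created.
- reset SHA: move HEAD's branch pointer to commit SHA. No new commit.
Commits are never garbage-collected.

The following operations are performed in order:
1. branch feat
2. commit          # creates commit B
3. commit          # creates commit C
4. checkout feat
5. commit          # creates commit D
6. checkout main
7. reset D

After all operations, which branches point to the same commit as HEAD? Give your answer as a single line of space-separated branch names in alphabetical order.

Answer: feat main

Derivation:
After op 1 (branch): HEAD=main@A [feat=A main=A]
After op 2 (commit): HEAD=main@B [feat=A main=B]
After op 3 (commit): HEAD=main@C [feat=A main=C]
After op 4 (checkout): HEAD=feat@A [feat=A main=C]
After op 5 (commit): HEAD=feat@D [feat=D main=C]
After op 6 (checkout): HEAD=main@C [feat=D main=C]
After op 7 (reset): HEAD=main@D [feat=D main=D]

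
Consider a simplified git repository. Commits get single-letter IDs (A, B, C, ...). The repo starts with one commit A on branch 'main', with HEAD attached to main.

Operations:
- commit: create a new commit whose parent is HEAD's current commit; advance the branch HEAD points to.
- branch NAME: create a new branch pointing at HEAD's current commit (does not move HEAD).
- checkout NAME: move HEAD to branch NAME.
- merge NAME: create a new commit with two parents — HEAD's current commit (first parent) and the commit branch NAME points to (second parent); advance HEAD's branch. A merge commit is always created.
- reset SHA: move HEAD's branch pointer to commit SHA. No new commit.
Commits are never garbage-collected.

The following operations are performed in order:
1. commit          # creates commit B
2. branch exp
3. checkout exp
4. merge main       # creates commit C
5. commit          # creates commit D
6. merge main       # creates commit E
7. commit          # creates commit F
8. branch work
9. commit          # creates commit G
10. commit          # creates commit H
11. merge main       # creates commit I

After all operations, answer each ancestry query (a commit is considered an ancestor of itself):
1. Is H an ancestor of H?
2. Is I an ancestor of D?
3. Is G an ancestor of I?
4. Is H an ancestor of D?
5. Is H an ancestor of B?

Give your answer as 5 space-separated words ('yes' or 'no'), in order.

Answer: yes no yes no no

Derivation:
After op 1 (commit): HEAD=main@B [main=B]
After op 2 (branch): HEAD=main@B [exp=B main=B]
After op 3 (checkout): HEAD=exp@B [exp=B main=B]
After op 4 (merge): HEAD=exp@C [exp=C main=B]
After op 5 (commit): HEAD=exp@D [exp=D main=B]
After op 6 (merge): HEAD=exp@E [exp=E main=B]
After op 7 (commit): HEAD=exp@F [exp=F main=B]
After op 8 (branch): HEAD=exp@F [exp=F main=B work=F]
After op 9 (commit): HEAD=exp@G [exp=G main=B work=F]
After op 10 (commit): HEAD=exp@H [exp=H main=B work=F]
After op 11 (merge): HEAD=exp@I [exp=I main=B work=F]
ancestors(H) = {A,B,C,D,E,F,G,H}; H in? yes
ancestors(D) = {A,B,C,D}; I in? no
ancestors(I) = {A,B,C,D,E,F,G,H,I}; G in? yes
ancestors(D) = {A,B,C,D}; H in? no
ancestors(B) = {A,B}; H in? no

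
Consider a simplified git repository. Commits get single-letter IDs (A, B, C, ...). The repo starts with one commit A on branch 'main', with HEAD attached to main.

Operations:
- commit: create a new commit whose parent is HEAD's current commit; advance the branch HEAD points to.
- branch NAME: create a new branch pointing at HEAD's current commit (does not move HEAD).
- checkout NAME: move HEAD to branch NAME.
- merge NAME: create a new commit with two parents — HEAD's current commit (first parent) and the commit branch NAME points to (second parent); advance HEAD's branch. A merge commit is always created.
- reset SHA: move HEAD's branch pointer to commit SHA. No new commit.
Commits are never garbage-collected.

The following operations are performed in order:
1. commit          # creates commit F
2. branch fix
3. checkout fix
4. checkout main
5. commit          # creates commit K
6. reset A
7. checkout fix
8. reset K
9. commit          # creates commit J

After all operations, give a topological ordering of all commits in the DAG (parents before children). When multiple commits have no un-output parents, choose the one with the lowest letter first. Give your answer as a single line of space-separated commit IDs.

Answer: A F K J

Derivation:
After op 1 (commit): HEAD=main@F [main=F]
After op 2 (branch): HEAD=main@F [fix=F main=F]
After op 3 (checkout): HEAD=fix@F [fix=F main=F]
After op 4 (checkout): HEAD=main@F [fix=F main=F]
After op 5 (commit): HEAD=main@K [fix=F main=K]
After op 6 (reset): HEAD=main@A [fix=F main=A]
After op 7 (checkout): HEAD=fix@F [fix=F main=A]
After op 8 (reset): HEAD=fix@K [fix=K main=A]
After op 9 (commit): HEAD=fix@J [fix=J main=A]
commit A: parents=[]
commit F: parents=['A']
commit J: parents=['K']
commit K: parents=['F']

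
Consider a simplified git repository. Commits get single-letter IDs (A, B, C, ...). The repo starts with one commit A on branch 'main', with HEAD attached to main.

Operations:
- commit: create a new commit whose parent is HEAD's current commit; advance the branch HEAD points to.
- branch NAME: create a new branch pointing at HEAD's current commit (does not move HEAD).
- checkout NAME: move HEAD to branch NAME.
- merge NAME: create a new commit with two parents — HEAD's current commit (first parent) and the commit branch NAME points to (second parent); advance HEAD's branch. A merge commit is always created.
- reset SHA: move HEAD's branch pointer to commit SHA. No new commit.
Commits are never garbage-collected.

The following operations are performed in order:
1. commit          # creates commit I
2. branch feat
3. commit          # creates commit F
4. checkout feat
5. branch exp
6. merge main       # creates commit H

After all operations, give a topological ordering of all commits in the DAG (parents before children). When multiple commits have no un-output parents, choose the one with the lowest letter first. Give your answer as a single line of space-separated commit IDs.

Answer: A I F H

Derivation:
After op 1 (commit): HEAD=main@I [main=I]
After op 2 (branch): HEAD=main@I [feat=I main=I]
After op 3 (commit): HEAD=main@F [feat=I main=F]
After op 4 (checkout): HEAD=feat@I [feat=I main=F]
After op 5 (branch): HEAD=feat@I [exp=I feat=I main=F]
After op 6 (merge): HEAD=feat@H [exp=I feat=H main=F]
commit A: parents=[]
commit F: parents=['I']
commit H: parents=['I', 'F']
commit I: parents=['A']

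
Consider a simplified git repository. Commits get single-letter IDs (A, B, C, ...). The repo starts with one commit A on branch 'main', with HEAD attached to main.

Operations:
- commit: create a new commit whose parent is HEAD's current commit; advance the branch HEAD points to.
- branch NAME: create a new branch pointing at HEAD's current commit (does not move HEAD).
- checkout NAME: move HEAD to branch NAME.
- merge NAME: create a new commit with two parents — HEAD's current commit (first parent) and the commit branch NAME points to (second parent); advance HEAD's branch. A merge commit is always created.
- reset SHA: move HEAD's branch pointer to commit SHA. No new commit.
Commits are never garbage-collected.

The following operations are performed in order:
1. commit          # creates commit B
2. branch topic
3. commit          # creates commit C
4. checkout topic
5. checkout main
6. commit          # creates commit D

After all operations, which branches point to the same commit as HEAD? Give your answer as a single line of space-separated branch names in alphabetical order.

After op 1 (commit): HEAD=main@B [main=B]
After op 2 (branch): HEAD=main@B [main=B topic=B]
After op 3 (commit): HEAD=main@C [main=C topic=B]
After op 4 (checkout): HEAD=topic@B [main=C topic=B]
After op 5 (checkout): HEAD=main@C [main=C topic=B]
After op 6 (commit): HEAD=main@D [main=D topic=B]

Answer: main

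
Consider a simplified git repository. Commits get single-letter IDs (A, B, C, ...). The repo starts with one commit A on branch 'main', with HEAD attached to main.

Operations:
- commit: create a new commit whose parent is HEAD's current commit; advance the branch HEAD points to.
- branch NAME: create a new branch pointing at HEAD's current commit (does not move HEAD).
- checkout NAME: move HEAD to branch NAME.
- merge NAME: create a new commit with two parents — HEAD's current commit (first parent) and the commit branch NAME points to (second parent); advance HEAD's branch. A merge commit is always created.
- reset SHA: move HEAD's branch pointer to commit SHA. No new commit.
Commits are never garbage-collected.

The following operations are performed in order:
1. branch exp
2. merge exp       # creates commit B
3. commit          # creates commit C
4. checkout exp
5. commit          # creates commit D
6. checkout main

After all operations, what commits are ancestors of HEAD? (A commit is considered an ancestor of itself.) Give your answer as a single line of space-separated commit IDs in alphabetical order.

After op 1 (branch): HEAD=main@A [exp=A main=A]
After op 2 (merge): HEAD=main@B [exp=A main=B]
After op 3 (commit): HEAD=main@C [exp=A main=C]
After op 4 (checkout): HEAD=exp@A [exp=A main=C]
After op 5 (commit): HEAD=exp@D [exp=D main=C]
After op 6 (checkout): HEAD=main@C [exp=D main=C]

Answer: A B C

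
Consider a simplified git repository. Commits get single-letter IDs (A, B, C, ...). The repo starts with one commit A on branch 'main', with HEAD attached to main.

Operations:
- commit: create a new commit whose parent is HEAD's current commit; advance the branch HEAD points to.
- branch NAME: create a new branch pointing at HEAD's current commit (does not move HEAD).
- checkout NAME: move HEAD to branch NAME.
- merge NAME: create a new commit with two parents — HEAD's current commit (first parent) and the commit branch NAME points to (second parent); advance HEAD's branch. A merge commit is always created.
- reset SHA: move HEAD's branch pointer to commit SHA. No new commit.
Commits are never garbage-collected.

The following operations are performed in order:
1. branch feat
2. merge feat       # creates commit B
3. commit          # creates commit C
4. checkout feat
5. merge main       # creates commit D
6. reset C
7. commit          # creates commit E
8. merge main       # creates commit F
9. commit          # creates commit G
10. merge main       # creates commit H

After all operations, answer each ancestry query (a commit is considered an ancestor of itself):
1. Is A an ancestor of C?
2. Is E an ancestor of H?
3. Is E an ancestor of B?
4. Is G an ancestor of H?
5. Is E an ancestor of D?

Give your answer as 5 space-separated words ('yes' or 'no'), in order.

Answer: yes yes no yes no

Derivation:
After op 1 (branch): HEAD=main@A [feat=A main=A]
After op 2 (merge): HEAD=main@B [feat=A main=B]
After op 3 (commit): HEAD=main@C [feat=A main=C]
After op 4 (checkout): HEAD=feat@A [feat=A main=C]
After op 5 (merge): HEAD=feat@D [feat=D main=C]
After op 6 (reset): HEAD=feat@C [feat=C main=C]
After op 7 (commit): HEAD=feat@E [feat=E main=C]
After op 8 (merge): HEAD=feat@F [feat=F main=C]
After op 9 (commit): HEAD=feat@G [feat=G main=C]
After op 10 (merge): HEAD=feat@H [feat=H main=C]
ancestors(C) = {A,B,C}; A in? yes
ancestors(H) = {A,B,C,E,F,G,H}; E in? yes
ancestors(B) = {A,B}; E in? no
ancestors(H) = {A,B,C,E,F,G,H}; G in? yes
ancestors(D) = {A,B,C,D}; E in? no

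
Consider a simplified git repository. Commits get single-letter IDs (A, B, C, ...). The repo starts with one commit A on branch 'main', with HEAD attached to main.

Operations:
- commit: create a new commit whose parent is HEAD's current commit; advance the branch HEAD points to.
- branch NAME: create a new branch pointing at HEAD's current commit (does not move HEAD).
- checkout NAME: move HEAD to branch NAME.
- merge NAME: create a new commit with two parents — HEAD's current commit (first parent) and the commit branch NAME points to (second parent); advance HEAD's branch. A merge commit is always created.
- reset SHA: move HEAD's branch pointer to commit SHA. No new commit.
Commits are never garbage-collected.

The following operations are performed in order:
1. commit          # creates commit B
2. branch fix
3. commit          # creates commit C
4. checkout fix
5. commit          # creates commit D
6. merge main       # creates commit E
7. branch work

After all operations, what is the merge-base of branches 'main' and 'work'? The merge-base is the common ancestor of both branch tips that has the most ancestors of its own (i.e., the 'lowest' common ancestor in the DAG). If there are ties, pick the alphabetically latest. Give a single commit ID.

After op 1 (commit): HEAD=main@B [main=B]
After op 2 (branch): HEAD=main@B [fix=B main=B]
After op 3 (commit): HEAD=main@C [fix=B main=C]
After op 4 (checkout): HEAD=fix@B [fix=B main=C]
After op 5 (commit): HEAD=fix@D [fix=D main=C]
After op 6 (merge): HEAD=fix@E [fix=E main=C]
After op 7 (branch): HEAD=fix@E [fix=E main=C work=E]
ancestors(main=C): ['A', 'B', 'C']
ancestors(work=E): ['A', 'B', 'C', 'D', 'E']
common: ['A', 'B', 'C']

Answer: C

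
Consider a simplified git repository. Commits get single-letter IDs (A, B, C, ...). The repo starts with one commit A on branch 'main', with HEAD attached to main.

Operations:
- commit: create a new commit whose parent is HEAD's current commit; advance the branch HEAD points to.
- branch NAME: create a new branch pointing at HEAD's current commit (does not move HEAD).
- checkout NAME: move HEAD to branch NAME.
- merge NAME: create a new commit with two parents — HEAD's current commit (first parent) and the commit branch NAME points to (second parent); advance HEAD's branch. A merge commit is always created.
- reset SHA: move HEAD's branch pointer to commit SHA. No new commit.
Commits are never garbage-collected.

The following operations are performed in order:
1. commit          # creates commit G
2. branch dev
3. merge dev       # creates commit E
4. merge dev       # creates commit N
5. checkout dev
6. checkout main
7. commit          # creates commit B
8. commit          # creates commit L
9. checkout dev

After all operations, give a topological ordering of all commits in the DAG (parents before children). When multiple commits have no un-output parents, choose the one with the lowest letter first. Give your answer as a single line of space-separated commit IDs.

Answer: A G E N B L

Derivation:
After op 1 (commit): HEAD=main@G [main=G]
After op 2 (branch): HEAD=main@G [dev=G main=G]
After op 3 (merge): HEAD=main@E [dev=G main=E]
After op 4 (merge): HEAD=main@N [dev=G main=N]
After op 5 (checkout): HEAD=dev@G [dev=G main=N]
After op 6 (checkout): HEAD=main@N [dev=G main=N]
After op 7 (commit): HEAD=main@B [dev=G main=B]
After op 8 (commit): HEAD=main@L [dev=G main=L]
After op 9 (checkout): HEAD=dev@G [dev=G main=L]
commit A: parents=[]
commit B: parents=['N']
commit E: parents=['G', 'G']
commit G: parents=['A']
commit L: parents=['B']
commit N: parents=['E', 'G']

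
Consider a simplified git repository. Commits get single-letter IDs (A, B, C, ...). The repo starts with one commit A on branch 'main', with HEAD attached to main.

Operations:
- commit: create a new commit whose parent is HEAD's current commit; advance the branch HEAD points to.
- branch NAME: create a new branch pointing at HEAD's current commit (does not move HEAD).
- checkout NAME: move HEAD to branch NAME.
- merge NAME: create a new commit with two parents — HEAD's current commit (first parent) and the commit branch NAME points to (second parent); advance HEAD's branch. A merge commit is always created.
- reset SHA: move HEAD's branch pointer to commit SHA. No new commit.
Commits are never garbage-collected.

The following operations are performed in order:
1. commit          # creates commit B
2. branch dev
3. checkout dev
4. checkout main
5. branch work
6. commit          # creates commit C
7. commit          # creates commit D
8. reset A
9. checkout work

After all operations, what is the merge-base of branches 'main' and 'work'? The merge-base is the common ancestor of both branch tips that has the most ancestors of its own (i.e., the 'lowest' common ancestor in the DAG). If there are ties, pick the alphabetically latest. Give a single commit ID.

After op 1 (commit): HEAD=main@B [main=B]
After op 2 (branch): HEAD=main@B [dev=B main=B]
After op 3 (checkout): HEAD=dev@B [dev=B main=B]
After op 4 (checkout): HEAD=main@B [dev=B main=B]
After op 5 (branch): HEAD=main@B [dev=B main=B work=B]
After op 6 (commit): HEAD=main@C [dev=B main=C work=B]
After op 7 (commit): HEAD=main@D [dev=B main=D work=B]
After op 8 (reset): HEAD=main@A [dev=B main=A work=B]
After op 9 (checkout): HEAD=work@B [dev=B main=A work=B]
ancestors(main=A): ['A']
ancestors(work=B): ['A', 'B']
common: ['A']

Answer: A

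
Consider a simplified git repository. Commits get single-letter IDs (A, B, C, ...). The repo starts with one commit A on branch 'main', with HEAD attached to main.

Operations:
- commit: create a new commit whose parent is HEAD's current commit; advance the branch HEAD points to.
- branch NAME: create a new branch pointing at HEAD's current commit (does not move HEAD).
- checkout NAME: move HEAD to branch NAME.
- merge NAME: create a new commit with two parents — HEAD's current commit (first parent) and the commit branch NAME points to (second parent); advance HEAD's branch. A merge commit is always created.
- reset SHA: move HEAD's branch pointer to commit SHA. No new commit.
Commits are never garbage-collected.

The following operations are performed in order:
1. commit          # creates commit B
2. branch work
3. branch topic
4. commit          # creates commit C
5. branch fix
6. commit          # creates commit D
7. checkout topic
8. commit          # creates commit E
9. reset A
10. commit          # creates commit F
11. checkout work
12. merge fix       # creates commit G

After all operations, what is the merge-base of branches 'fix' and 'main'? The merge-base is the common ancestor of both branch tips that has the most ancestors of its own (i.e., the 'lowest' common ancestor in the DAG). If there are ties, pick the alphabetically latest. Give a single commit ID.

After op 1 (commit): HEAD=main@B [main=B]
After op 2 (branch): HEAD=main@B [main=B work=B]
After op 3 (branch): HEAD=main@B [main=B topic=B work=B]
After op 4 (commit): HEAD=main@C [main=C topic=B work=B]
After op 5 (branch): HEAD=main@C [fix=C main=C topic=B work=B]
After op 6 (commit): HEAD=main@D [fix=C main=D topic=B work=B]
After op 7 (checkout): HEAD=topic@B [fix=C main=D topic=B work=B]
After op 8 (commit): HEAD=topic@E [fix=C main=D topic=E work=B]
After op 9 (reset): HEAD=topic@A [fix=C main=D topic=A work=B]
After op 10 (commit): HEAD=topic@F [fix=C main=D topic=F work=B]
After op 11 (checkout): HEAD=work@B [fix=C main=D topic=F work=B]
After op 12 (merge): HEAD=work@G [fix=C main=D topic=F work=G]
ancestors(fix=C): ['A', 'B', 'C']
ancestors(main=D): ['A', 'B', 'C', 'D']
common: ['A', 'B', 'C']

Answer: C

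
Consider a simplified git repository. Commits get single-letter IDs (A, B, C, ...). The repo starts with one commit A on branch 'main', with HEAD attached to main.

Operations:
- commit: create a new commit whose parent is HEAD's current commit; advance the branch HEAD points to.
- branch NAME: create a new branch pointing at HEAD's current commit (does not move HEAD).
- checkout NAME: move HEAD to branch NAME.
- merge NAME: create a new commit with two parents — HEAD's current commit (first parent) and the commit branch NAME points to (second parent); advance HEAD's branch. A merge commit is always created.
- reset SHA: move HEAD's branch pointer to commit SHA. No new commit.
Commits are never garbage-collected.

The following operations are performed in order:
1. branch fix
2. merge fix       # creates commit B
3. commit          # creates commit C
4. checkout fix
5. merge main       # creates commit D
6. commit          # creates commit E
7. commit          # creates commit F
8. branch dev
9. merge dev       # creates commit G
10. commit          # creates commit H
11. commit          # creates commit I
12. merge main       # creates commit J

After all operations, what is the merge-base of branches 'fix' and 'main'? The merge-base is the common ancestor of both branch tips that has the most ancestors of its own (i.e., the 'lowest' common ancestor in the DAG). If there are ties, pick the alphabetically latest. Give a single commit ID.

After op 1 (branch): HEAD=main@A [fix=A main=A]
After op 2 (merge): HEAD=main@B [fix=A main=B]
After op 3 (commit): HEAD=main@C [fix=A main=C]
After op 4 (checkout): HEAD=fix@A [fix=A main=C]
After op 5 (merge): HEAD=fix@D [fix=D main=C]
After op 6 (commit): HEAD=fix@E [fix=E main=C]
After op 7 (commit): HEAD=fix@F [fix=F main=C]
After op 8 (branch): HEAD=fix@F [dev=F fix=F main=C]
After op 9 (merge): HEAD=fix@G [dev=F fix=G main=C]
After op 10 (commit): HEAD=fix@H [dev=F fix=H main=C]
After op 11 (commit): HEAD=fix@I [dev=F fix=I main=C]
After op 12 (merge): HEAD=fix@J [dev=F fix=J main=C]
ancestors(fix=J): ['A', 'B', 'C', 'D', 'E', 'F', 'G', 'H', 'I', 'J']
ancestors(main=C): ['A', 'B', 'C']
common: ['A', 'B', 'C']

Answer: C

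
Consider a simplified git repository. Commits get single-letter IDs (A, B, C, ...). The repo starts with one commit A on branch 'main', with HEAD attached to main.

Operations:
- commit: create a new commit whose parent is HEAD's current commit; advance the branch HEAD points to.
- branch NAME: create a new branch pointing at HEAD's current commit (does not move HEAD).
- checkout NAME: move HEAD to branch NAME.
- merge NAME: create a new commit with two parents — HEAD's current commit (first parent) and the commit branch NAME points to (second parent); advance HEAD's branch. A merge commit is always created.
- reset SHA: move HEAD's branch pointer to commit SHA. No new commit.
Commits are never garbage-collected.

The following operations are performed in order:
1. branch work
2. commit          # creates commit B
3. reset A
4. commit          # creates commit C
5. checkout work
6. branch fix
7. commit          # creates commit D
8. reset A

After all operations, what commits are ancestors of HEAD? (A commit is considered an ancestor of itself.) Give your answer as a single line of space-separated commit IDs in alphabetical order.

Answer: A

Derivation:
After op 1 (branch): HEAD=main@A [main=A work=A]
After op 2 (commit): HEAD=main@B [main=B work=A]
After op 3 (reset): HEAD=main@A [main=A work=A]
After op 4 (commit): HEAD=main@C [main=C work=A]
After op 5 (checkout): HEAD=work@A [main=C work=A]
After op 6 (branch): HEAD=work@A [fix=A main=C work=A]
After op 7 (commit): HEAD=work@D [fix=A main=C work=D]
After op 8 (reset): HEAD=work@A [fix=A main=C work=A]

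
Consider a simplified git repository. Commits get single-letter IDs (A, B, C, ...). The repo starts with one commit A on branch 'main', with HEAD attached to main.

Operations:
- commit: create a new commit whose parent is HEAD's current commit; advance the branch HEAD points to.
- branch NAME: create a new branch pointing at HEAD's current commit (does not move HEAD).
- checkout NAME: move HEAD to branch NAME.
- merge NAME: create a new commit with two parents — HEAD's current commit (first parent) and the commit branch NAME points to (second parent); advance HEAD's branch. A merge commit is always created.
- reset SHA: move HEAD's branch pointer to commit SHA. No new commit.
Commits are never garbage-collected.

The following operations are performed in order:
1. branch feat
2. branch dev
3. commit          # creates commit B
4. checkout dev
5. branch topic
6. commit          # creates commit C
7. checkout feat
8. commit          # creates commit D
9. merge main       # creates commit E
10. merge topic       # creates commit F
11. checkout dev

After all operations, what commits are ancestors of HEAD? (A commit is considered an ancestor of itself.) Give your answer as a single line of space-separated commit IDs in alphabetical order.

After op 1 (branch): HEAD=main@A [feat=A main=A]
After op 2 (branch): HEAD=main@A [dev=A feat=A main=A]
After op 3 (commit): HEAD=main@B [dev=A feat=A main=B]
After op 4 (checkout): HEAD=dev@A [dev=A feat=A main=B]
After op 5 (branch): HEAD=dev@A [dev=A feat=A main=B topic=A]
After op 6 (commit): HEAD=dev@C [dev=C feat=A main=B topic=A]
After op 7 (checkout): HEAD=feat@A [dev=C feat=A main=B topic=A]
After op 8 (commit): HEAD=feat@D [dev=C feat=D main=B topic=A]
After op 9 (merge): HEAD=feat@E [dev=C feat=E main=B topic=A]
After op 10 (merge): HEAD=feat@F [dev=C feat=F main=B topic=A]
After op 11 (checkout): HEAD=dev@C [dev=C feat=F main=B topic=A]

Answer: A C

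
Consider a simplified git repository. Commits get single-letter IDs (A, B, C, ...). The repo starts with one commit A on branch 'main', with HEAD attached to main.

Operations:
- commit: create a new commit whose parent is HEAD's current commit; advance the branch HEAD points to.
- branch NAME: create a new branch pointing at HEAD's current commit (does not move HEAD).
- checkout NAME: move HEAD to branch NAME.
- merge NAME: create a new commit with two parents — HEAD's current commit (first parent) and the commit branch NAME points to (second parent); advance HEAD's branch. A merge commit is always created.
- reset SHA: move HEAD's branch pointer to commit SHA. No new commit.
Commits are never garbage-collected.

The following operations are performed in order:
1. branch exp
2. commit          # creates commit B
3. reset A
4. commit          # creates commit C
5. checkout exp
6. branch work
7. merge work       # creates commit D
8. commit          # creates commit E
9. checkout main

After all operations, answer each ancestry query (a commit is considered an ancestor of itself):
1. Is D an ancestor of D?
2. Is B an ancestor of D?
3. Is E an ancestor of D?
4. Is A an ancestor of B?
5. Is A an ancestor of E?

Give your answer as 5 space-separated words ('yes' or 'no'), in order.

After op 1 (branch): HEAD=main@A [exp=A main=A]
After op 2 (commit): HEAD=main@B [exp=A main=B]
After op 3 (reset): HEAD=main@A [exp=A main=A]
After op 4 (commit): HEAD=main@C [exp=A main=C]
After op 5 (checkout): HEAD=exp@A [exp=A main=C]
After op 6 (branch): HEAD=exp@A [exp=A main=C work=A]
After op 7 (merge): HEAD=exp@D [exp=D main=C work=A]
After op 8 (commit): HEAD=exp@E [exp=E main=C work=A]
After op 9 (checkout): HEAD=main@C [exp=E main=C work=A]
ancestors(D) = {A,D}; D in? yes
ancestors(D) = {A,D}; B in? no
ancestors(D) = {A,D}; E in? no
ancestors(B) = {A,B}; A in? yes
ancestors(E) = {A,D,E}; A in? yes

Answer: yes no no yes yes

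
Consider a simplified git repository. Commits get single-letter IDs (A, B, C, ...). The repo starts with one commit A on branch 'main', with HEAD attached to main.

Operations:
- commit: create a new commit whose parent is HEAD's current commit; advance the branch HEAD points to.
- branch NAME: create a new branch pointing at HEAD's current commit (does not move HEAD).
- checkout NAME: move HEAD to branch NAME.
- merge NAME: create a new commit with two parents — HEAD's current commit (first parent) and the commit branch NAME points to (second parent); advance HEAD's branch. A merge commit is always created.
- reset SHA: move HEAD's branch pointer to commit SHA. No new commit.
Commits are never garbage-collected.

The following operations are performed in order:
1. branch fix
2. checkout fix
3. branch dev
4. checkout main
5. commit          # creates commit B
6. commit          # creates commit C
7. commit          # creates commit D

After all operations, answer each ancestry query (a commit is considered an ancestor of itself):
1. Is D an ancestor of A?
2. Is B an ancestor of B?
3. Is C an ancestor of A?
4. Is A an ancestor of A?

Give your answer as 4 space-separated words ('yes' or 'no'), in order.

After op 1 (branch): HEAD=main@A [fix=A main=A]
After op 2 (checkout): HEAD=fix@A [fix=A main=A]
After op 3 (branch): HEAD=fix@A [dev=A fix=A main=A]
After op 4 (checkout): HEAD=main@A [dev=A fix=A main=A]
After op 5 (commit): HEAD=main@B [dev=A fix=A main=B]
After op 6 (commit): HEAD=main@C [dev=A fix=A main=C]
After op 7 (commit): HEAD=main@D [dev=A fix=A main=D]
ancestors(A) = {A}; D in? no
ancestors(B) = {A,B}; B in? yes
ancestors(A) = {A}; C in? no
ancestors(A) = {A}; A in? yes

Answer: no yes no yes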